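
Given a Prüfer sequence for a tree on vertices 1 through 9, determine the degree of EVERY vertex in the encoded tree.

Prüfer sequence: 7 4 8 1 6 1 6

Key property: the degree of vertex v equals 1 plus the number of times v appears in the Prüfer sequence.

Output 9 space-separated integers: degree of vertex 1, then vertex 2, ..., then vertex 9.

Answer: 3 1 1 2 1 3 2 2 1

Derivation:
p_1 = 7: count[7] becomes 1
p_2 = 4: count[4] becomes 1
p_3 = 8: count[8] becomes 1
p_4 = 1: count[1] becomes 1
p_5 = 6: count[6] becomes 1
p_6 = 1: count[1] becomes 2
p_7 = 6: count[6] becomes 2
Degrees (1 + count): deg[1]=1+2=3, deg[2]=1+0=1, deg[3]=1+0=1, deg[4]=1+1=2, deg[5]=1+0=1, deg[6]=1+2=3, deg[7]=1+1=2, deg[8]=1+1=2, deg[9]=1+0=1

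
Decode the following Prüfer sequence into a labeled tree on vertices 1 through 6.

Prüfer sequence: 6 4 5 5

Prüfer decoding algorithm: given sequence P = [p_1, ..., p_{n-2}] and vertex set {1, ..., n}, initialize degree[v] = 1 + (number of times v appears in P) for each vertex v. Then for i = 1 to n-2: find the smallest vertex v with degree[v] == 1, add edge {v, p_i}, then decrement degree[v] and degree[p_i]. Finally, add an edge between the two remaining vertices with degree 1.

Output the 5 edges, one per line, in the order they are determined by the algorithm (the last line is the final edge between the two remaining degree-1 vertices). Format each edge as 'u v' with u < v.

Answer: 1 6
2 4
3 5
4 5
5 6

Derivation:
Initial degrees: {1:1, 2:1, 3:1, 4:2, 5:3, 6:2}
Step 1: smallest deg-1 vertex = 1, p_1 = 6. Add edge {1,6}. Now deg[1]=0, deg[6]=1.
Step 2: smallest deg-1 vertex = 2, p_2 = 4. Add edge {2,4}. Now deg[2]=0, deg[4]=1.
Step 3: smallest deg-1 vertex = 3, p_3 = 5. Add edge {3,5}. Now deg[3]=0, deg[5]=2.
Step 4: smallest deg-1 vertex = 4, p_4 = 5. Add edge {4,5}. Now deg[4]=0, deg[5]=1.
Final: two remaining deg-1 vertices are 5, 6. Add edge {5,6}.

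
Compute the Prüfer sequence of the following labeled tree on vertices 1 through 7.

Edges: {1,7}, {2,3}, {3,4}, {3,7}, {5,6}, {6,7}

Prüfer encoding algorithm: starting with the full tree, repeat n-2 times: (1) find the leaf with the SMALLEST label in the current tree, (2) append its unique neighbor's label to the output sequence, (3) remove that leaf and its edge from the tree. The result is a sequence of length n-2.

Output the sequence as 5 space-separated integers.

Answer: 7 3 3 7 6

Derivation:
Step 1: leaves = {1,2,4,5}. Remove smallest leaf 1, emit neighbor 7.
Step 2: leaves = {2,4,5}. Remove smallest leaf 2, emit neighbor 3.
Step 3: leaves = {4,5}. Remove smallest leaf 4, emit neighbor 3.
Step 4: leaves = {3,5}. Remove smallest leaf 3, emit neighbor 7.
Step 5: leaves = {5,7}. Remove smallest leaf 5, emit neighbor 6.
Done: 2 vertices remain (6, 7). Sequence = [7 3 3 7 6]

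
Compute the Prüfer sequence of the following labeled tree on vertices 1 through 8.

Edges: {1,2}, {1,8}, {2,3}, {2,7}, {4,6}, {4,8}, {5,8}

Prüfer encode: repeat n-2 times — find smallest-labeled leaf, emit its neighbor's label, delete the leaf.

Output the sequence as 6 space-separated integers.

Answer: 2 8 4 8 2 1

Derivation:
Step 1: leaves = {3,5,6,7}. Remove smallest leaf 3, emit neighbor 2.
Step 2: leaves = {5,6,7}. Remove smallest leaf 5, emit neighbor 8.
Step 3: leaves = {6,7}. Remove smallest leaf 6, emit neighbor 4.
Step 4: leaves = {4,7}. Remove smallest leaf 4, emit neighbor 8.
Step 5: leaves = {7,8}. Remove smallest leaf 7, emit neighbor 2.
Step 6: leaves = {2,8}. Remove smallest leaf 2, emit neighbor 1.
Done: 2 vertices remain (1, 8). Sequence = [2 8 4 8 2 1]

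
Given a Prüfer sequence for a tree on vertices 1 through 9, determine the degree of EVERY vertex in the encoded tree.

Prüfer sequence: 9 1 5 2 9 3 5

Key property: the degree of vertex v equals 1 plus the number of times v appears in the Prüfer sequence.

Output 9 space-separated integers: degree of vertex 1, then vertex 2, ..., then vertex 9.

p_1 = 9: count[9] becomes 1
p_2 = 1: count[1] becomes 1
p_3 = 5: count[5] becomes 1
p_4 = 2: count[2] becomes 1
p_5 = 9: count[9] becomes 2
p_6 = 3: count[3] becomes 1
p_7 = 5: count[5] becomes 2
Degrees (1 + count): deg[1]=1+1=2, deg[2]=1+1=2, deg[3]=1+1=2, deg[4]=1+0=1, deg[5]=1+2=3, deg[6]=1+0=1, deg[7]=1+0=1, deg[8]=1+0=1, deg[9]=1+2=3

Answer: 2 2 2 1 3 1 1 1 3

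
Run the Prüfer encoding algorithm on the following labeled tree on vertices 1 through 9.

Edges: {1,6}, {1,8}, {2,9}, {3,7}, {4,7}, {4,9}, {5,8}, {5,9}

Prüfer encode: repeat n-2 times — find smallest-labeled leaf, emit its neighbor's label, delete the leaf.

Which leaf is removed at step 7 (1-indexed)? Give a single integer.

Step 1: current leaves = {2,3,6}. Remove leaf 2 (neighbor: 9).
Step 2: current leaves = {3,6}. Remove leaf 3 (neighbor: 7).
Step 3: current leaves = {6,7}. Remove leaf 6 (neighbor: 1).
Step 4: current leaves = {1,7}. Remove leaf 1 (neighbor: 8).
Step 5: current leaves = {7,8}. Remove leaf 7 (neighbor: 4).
Step 6: current leaves = {4,8}. Remove leaf 4 (neighbor: 9).
Step 7: current leaves = {8,9}. Remove leaf 8 (neighbor: 5).

Answer: 8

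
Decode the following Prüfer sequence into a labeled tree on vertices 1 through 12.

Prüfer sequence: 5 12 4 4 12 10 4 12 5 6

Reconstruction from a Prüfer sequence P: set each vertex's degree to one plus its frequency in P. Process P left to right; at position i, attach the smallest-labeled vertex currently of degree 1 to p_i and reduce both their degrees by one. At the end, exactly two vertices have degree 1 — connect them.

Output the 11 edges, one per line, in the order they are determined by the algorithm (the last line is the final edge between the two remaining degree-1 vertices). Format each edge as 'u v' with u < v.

Initial degrees: {1:1, 2:1, 3:1, 4:4, 5:3, 6:2, 7:1, 8:1, 9:1, 10:2, 11:1, 12:4}
Step 1: smallest deg-1 vertex = 1, p_1 = 5. Add edge {1,5}. Now deg[1]=0, deg[5]=2.
Step 2: smallest deg-1 vertex = 2, p_2 = 12. Add edge {2,12}. Now deg[2]=0, deg[12]=3.
Step 3: smallest deg-1 vertex = 3, p_3 = 4. Add edge {3,4}. Now deg[3]=0, deg[4]=3.
Step 4: smallest deg-1 vertex = 7, p_4 = 4. Add edge {4,7}. Now deg[7]=0, deg[4]=2.
Step 5: smallest deg-1 vertex = 8, p_5 = 12. Add edge {8,12}. Now deg[8]=0, deg[12]=2.
Step 6: smallest deg-1 vertex = 9, p_6 = 10. Add edge {9,10}. Now deg[9]=0, deg[10]=1.
Step 7: smallest deg-1 vertex = 10, p_7 = 4. Add edge {4,10}. Now deg[10]=0, deg[4]=1.
Step 8: smallest deg-1 vertex = 4, p_8 = 12. Add edge {4,12}. Now deg[4]=0, deg[12]=1.
Step 9: smallest deg-1 vertex = 11, p_9 = 5. Add edge {5,11}. Now deg[11]=0, deg[5]=1.
Step 10: smallest deg-1 vertex = 5, p_10 = 6. Add edge {5,6}. Now deg[5]=0, deg[6]=1.
Final: two remaining deg-1 vertices are 6, 12. Add edge {6,12}.

Answer: 1 5
2 12
3 4
4 7
8 12
9 10
4 10
4 12
5 11
5 6
6 12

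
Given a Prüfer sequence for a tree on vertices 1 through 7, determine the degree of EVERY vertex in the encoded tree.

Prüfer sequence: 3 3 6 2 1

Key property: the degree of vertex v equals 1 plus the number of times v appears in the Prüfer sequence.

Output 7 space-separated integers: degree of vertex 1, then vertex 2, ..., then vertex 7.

p_1 = 3: count[3] becomes 1
p_2 = 3: count[3] becomes 2
p_3 = 6: count[6] becomes 1
p_4 = 2: count[2] becomes 1
p_5 = 1: count[1] becomes 1
Degrees (1 + count): deg[1]=1+1=2, deg[2]=1+1=2, deg[3]=1+2=3, deg[4]=1+0=1, deg[5]=1+0=1, deg[6]=1+1=2, deg[7]=1+0=1

Answer: 2 2 3 1 1 2 1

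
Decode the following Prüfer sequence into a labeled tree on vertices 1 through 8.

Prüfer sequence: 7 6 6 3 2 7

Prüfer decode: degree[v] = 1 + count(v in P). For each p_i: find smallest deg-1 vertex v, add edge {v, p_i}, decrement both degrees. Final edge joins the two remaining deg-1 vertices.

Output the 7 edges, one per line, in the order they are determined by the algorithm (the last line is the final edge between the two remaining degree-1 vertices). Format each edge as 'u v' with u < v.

Initial degrees: {1:1, 2:2, 3:2, 4:1, 5:1, 6:3, 7:3, 8:1}
Step 1: smallest deg-1 vertex = 1, p_1 = 7. Add edge {1,7}. Now deg[1]=0, deg[7]=2.
Step 2: smallest deg-1 vertex = 4, p_2 = 6. Add edge {4,6}. Now deg[4]=0, deg[6]=2.
Step 3: smallest deg-1 vertex = 5, p_3 = 6. Add edge {5,6}. Now deg[5]=0, deg[6]=1.
Step 4: smallest deg-1 vertex = 6, p_4 = 3. Add edge {3,6}. Now deg[6]=0, deg[3]=1.
Step 5: smallest deg-1 vertex = 3, p_5 = 2. Add edge {2,3}. Now deg[3]=0, deg[2]=1.
Step 6: smallest deg-1 vertex = 2, p_6 = 7. Add edge {2,7}. Now deg[2]=0, deg[7]=1.
Final: two remaining deg-1 vertices are 7, 8. Add edge {7,8}.

Answer: 1 7
4 6
5 6
3 6
2 3
2 7
7 8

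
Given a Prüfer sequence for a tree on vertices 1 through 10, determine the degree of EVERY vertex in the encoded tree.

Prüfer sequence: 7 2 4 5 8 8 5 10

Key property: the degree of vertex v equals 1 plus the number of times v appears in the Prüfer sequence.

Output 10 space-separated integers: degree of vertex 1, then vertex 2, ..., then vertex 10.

Answer: 1 2 1 2 3 1 2 3 1 2

Derivation:
p_1 = 7: count[7] becomes 1
p_2 = 2: count[2] becomes 1
p_3 = 4: count[4] becomes 1
p_4 = 5: count[5] becomes 1
p_5 = 8: count[8] becomes 1
p_6 = 8: count[8] becomes 2
p_7 = 5: count[5] becomes 2
p_8 = 10: count[10] becomes 1
Degrees (1 + count): deg[1]=1+0=1, deg[2]=1+1=2, deg[3]=1+0=1, deg[4]=1+1=2, deg[5]=1+2=3, deg[6]=1+0=1, deg[7]=1+1=2, deg[8]=1+2=3, deg[9]=1+0=1, deg[10]=1+1=2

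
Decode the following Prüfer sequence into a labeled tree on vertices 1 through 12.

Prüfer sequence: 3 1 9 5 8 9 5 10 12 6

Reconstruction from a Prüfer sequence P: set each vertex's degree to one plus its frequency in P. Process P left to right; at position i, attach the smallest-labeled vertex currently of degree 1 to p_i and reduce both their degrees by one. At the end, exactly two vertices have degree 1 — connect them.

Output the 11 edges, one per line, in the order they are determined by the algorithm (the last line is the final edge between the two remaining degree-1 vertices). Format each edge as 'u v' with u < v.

Initial degrees: {1:2, 2:1, 3:2, 4:1, 5:3, 6:2, 7:1, 8:2, 9:3, 10:2, 11:1, 12:2}
Step 1: smallest deg-1 vertex = 2, p_1 = 3. Add edge {2,3}. Now deg[2]=0, deg[3]=1.
Step 2: smallest deg-1 vertex = 3, p_2 = 1. Add edge {1,3}. Now deg[3]=0, deg[1]=1.
Step 3: smallest deg-1 vertex = 1, p_3 = 9. Add edge {1,9}. Now deg[1]=0, deg[9]=2.
Step 4: smallest deg-1 vertex = 4, p_4 = 5. Add edge {4,5}. Now deg[4]=0, deg[5]=2.
Step 5: smallest deg-1 vertex = 7, p_5 = 8. Add edge {7,8}. Now deg[7]=0, deg[8]=1.
Step 6: smallest deg-1 vertex = 8, p_6 = 9. Add edge {8,9}. Now deg[8]=0, deg[9]=1.
Step 7: smallest deg-1 vertex = 9, p_7 = 5. Add edge {5,9}. Now deg[9]=0, deg[5]=1.
Step 8: smallest deg-1 vertex = 5, p_8 = 10. Add edge {5,10}. Now deg[5]=0, deg[10]=1.
Step 9: smallest deg-1 vertex = 10, p_9 = 12. Add edge {10,12}. Now deg[10]=0, deg[12]=1.
Step 10: smallest deg-1 vertex = 11, p_10 = 6. Add edge {6,11}. Now deg[11]=0, deg[6]=1.
Final: two remaining deg-1 vertices are 6, 12. Add edge {6,12}.

Answer: 2 3
1 3
1 9
4 5
7 8
8 9
5 9
5 10
10 12
6 11
6 12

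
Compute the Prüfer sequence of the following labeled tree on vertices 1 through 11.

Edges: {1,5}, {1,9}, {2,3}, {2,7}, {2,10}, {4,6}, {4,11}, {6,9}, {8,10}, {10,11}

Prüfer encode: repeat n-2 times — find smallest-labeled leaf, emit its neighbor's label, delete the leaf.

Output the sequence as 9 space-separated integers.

Answer: 2 1 9 2 10 10 6 4 11

Derivation:
Step 1: leaves = {3,5,7,8}. Remove smallest leaf 3, emit neighbor 2.
Step 2: leaves = {5,7,8}. Remove smallest leaf 5, emit neighbor 1.
Step 3: leaves = {1,7,8}. Remove smallest leaf 1, emit neighbor 9.
Step 4: leaves = {7,8,9}. Remove smallest leaf 7, emit neighbor 2.
Step 5: leaves = {2,8,9}. Remove smallest leaf 2, emit neighbor 10.
Step 6: leaves = {8,9}. Remove smallest leaf 8, emit neighbor 10.
Step 7: leaves = {9,10}. Remove smallest leaf 9, emit neighbor 6.
Step 8: leaves = {6,10}. Remove smallest leaf 6, emit neighbor 4.
Step 9: leaves = {4,10}. Remove smallest leaf 4, emit neighbor 11.
Done: 2 vertices remain (10, 11). Sequence = [2 1 9 2 10 10 6 4 11]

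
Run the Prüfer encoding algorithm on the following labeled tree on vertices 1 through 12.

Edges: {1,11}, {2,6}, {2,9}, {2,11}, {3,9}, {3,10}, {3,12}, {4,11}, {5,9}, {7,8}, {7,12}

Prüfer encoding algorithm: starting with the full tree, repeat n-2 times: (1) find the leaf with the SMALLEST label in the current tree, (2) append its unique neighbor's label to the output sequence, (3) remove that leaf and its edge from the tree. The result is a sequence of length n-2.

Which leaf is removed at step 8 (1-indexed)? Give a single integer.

Answer: 11

Derivation:
Step 1: current leaves = {1,4,5,6,8,10}. Remove leaf 1 (neighbor: 11).
Step 2: current leaves = {4,5,6,8,10}. Remove leaf 4 (neighbor: 11).
Step 3: current leaves = {5,6,8,10,11}. Remove leaf 5 (neighbor: 9).
Step 4: current leaves = {6,8,10,11}. Remove leaf 6 (neighbor: 2).
Step 5: current leaves = {8,10,11}. Remove leaf 8 (neighbor: 7).
Step 6: current leaves = {7,10,11}. Remove leaf 7 (neighbor: 12).
Step 7: current leaves = {10,11,12}. Remove leaf 10 (neighbor: 3).
Step 8: current leaves = {11,12}. Remove leaf 11 (neighbor: 2).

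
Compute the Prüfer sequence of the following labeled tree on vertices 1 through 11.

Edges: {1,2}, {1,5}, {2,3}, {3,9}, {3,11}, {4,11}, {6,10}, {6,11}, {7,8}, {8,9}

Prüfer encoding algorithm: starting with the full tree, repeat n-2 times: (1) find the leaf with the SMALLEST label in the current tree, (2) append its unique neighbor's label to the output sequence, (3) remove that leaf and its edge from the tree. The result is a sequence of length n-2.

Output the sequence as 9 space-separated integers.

Answer: 11 1 2 3 8 9 3 11 6

Derivation:
Step 1: leaves = {4,5,7,10}. Remove smallest leaf 4, emit neighbor 11.
Step 2: leaves = {5,7,10}. Remove smallest leaf 5, emit neighbor 1.
Step 3: leaves = {1,7,10}. Remove smallest leaf 1, emit neighbor 2.
Step 4: leaves = {2,7,10}. Remove smallest leaf 2, emit neighbor 3.
Step 5: leaves = {7,10}. Remove smallest leaf 7, emit neighbor 8.
Step 6: leaves = {8,10}. Remove smallest leaf 8, emit neighbor 9.
Step 7: leaves = {9,10}. Remove smallest leaf 9, emit neighbor 3.
Step 8: leaves = {3,10}. Remove smallest leaf 3, emit neighbor 11.
Step 9: leaves = {10,11}. Remove smallest leaf 10, emit neighbor 6.
Done: 2 vertices remain (6, 11). Sequence = [11 1 2 3 8 9 3 11 6]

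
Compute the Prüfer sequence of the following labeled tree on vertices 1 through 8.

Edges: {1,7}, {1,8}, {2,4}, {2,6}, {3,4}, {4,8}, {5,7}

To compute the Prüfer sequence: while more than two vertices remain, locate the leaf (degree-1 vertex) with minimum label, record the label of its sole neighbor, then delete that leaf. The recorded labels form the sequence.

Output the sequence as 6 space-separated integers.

Answer: 4 7 2 4 8 1

Derivation:
Step 1: leaves = {3,5,6}. Remove smallest leaf 3, emit neighbor 4.
Step 2: leaves = {5,6}. Remove smallest leaf 5, emit neighbor 7.
Step 3: leaves = {6,7}. Remove smallest leaf 6, emit neighbor 2.
Step 4: leaves = {2,7}. Remove smallest leaf 2, emit neighbor 4.
Step 5: leaves = {4,7}. Remove smallest leaf 4, emit neighbor 8.
Step 6: leaves = {7,8}. Remove smallest leaf 7, emit neighbor 1.
Done: 2 vertices remain (1, 8). Sequence = [4 7 2 4 8 1]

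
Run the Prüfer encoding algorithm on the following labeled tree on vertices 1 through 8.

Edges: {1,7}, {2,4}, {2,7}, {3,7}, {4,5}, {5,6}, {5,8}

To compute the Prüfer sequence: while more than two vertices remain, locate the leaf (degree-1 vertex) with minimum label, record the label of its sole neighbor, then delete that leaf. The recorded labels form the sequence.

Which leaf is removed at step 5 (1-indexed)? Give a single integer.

Step 1: current leaves = {1,3,6,8}. Remove leaf 1 (neighbor: 7).
Step 2: current leaves = {3,6,8}. Remove leaf 3 (neighbor: 7).
Step 3: current leaves = {6,7,8}. Remove leaf 6 (neighbor: 5).
Step 4: current leaves = {7,8}. Remove leaf 7 (neighbor: 2).
Step 5: current leaves = {2,8}. Remove leaf 2 (neighbor: 4).

Answer: 2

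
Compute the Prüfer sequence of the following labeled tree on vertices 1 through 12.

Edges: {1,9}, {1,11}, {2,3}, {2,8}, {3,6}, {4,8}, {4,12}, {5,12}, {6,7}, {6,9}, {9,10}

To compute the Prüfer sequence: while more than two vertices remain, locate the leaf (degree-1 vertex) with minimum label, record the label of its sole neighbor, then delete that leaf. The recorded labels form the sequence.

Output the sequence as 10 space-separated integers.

Answer: 12 6 9 1 9 6 3 2 8 4

Derivation:
Step 1: leaves = {5,7,10,11}. Remove smallest leaf 5, emit neighbor 12.
Step 2: leaves = {7,10,11,12}. Remove smallest leaf 7, emit neighbor 6.
Step 3: leaves = {10,11,12}. Remove smallest leaf 10, emit neighbor 9.
Step 4: leaves = {11,12}. Remove smallest leaf 11, emit neighbor 1.
Step 5: leaves = {1,12}. Remove smallest leaf 1, emit neighbor 9.
Step 6: leaves = {9,12}. Remove smallest leaf 9, emit neighbor 6.
Step 7: leaves = {6,12}. Remove smallest leaf 6, emit neighbor 3.
Step 8: leaves = {3,12}. Remove smallest leaf 3, emit neighbor 2.
Step 9: leaves = {2,12}. Remove smallest leaf 2, emit neighbor 8.
Step 10: leaves = {8,12}. Remove smallest leaf 8, emit neighbor 4.
Done: 2 vertices remain (4, 12). Sequence = [12 6 9 1 9 6 3 2 8 4]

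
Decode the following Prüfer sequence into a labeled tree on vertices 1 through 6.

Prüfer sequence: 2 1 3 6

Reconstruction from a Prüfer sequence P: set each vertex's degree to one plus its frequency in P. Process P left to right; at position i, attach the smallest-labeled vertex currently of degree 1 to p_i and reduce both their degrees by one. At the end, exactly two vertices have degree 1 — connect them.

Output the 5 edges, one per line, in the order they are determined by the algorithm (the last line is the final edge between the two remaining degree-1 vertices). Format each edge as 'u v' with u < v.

Initial degrees: {1:2, 2:2, 3:2, 4:1, 5:1, 6:2}
Step 1: smallest deg-1 vertex = 4, p_1 = 2. Add edge {2,4}. Now deg[4]=0, deg[2]=1.
Step 2: smallest deg-1 vertex = 2, p_2 = 1. Add edge {1,2}. Now deg[2]=0, deg[1]=1.
Step 3: smallest deg-1 vertex = 1, p_3 = 3. Add edge {1,3}. Now deg[1]=0, deg[3]=1.
Step 4: smallest deg-1 vertex = 3, p_4 = 6. Add edge {3,6}. Now deg[3]=0, deg[6]=1.
Final: two remaining deg-1 vertices are 5, 6. Add edge {5,6}.

Answer: 2 4
1 2
1 3
3 6
5 6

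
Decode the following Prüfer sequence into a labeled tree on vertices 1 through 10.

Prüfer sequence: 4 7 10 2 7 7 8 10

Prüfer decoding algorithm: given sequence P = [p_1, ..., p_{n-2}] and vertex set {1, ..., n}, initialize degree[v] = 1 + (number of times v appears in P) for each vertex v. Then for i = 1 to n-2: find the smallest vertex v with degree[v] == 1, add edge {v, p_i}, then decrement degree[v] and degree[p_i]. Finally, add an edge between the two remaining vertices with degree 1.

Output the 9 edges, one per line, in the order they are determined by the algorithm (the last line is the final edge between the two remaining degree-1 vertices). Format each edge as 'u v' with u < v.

Answer: 1 4
3 7
4 10
2 5
2 7
6 7
7 8
8 10
9 10

Derivation:
Initial degrees: {1:1, 2:2, 3:1, 4:2, 5:1, 6:1, 7:4, 8:2, 9:1, 10:3}
Step 1: smallest deg-1 vertex = 1, p_1 = 4. Add edge {1,4}. Now deg[1]=0, deg[4]=1.
Step 2: smallest deg-1 vertex = 3, p_2 = 7. Add edge {3,7}. Now deg[3]=0, deg[7]=3.
Step 3: smallest deg-1 vertex = 4, p_3 = 10. Add edge {4,10}. Now deg[4]=0, deg[10]=2.
Step 4: smallest deg-1 vertex = 5, p_4 = 2. Add edge {2,5}. Now deg[5]=0, deg[2]=1.
Step 5: smallest deg-1 vertex = 2, p_5 = 7. Add edge {2,7}. Now deg[2]=0, deg[7]=2.
Step 6: smallest deg-1 vertex = 6, p_6 = 7. Add edge {6,7}. Now deg[6]=0, deg[7]=1.
Step 7: smallest deg-1 vertex = 7, p_7 = 8. Add edge {7,8}. Now deg[7]=0, deg[8]=1.
Step 8: smallest deg-1 vertex = 8, p_8 = 10. Add edge {8,10}. Now deg[8]=0, deg[10]=1.
Final: two remaining deg-1 vertices are 9, 10. Add edge {9,10}.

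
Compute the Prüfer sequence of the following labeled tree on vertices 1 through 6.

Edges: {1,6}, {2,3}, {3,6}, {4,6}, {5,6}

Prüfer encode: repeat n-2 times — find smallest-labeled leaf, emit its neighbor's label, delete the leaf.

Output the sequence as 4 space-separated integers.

Step 1: leaves = {1,2,4,5}. Remove smallest leaf 1, emit neighbor 6.
Step 2: leaves = {2,4,5}. Remove smallest leaf 2, emit neighbor 3.
Step 3: leaves = {3,4,5}. Remove smallest leaf 3, emit neighbor 6.
Step 4: leaves = {4,5}. Remove smallest leaf 4, emit neighbor 6.
Done: 2 vertices remain (5, 6). Sequence = [6 3 6 6]

Answer: 6 3 6 6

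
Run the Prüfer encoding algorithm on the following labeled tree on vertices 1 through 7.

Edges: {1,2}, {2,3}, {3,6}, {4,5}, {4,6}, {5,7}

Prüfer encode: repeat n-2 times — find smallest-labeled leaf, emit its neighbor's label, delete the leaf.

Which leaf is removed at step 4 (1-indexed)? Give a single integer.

Step 1: current leaves = {1,7}. Remove leaf 1 (neighbor: 2).
Step 2: current leaves = {2,7}. Remove leaf 2 (neighbor: 3).
Step 3: current leaves = {3,7}. Remove leaf 3 (neighbor: 6).
Step 4: current leaves = {6,7}. Remove leaf 6 (neighbor: 4).

Answer: 6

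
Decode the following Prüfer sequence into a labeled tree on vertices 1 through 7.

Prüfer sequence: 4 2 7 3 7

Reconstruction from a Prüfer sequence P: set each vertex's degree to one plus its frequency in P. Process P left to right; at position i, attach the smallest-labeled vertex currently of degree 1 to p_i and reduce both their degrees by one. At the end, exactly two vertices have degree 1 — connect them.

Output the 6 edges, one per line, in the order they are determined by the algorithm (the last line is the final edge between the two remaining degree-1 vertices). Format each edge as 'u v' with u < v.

Answer: 1 4
2 4
2 7
3 5
3 7
6 7

Derivation:
Initial degrees: {1:1, 2:2, 3:2, 4:2, 5:1, 6:1, 7:3}
Step 1: smallest deg-1 vertex = 1, p_1 = 4. Add edge {1,4}. Now deg[1]=0, deg[4]=1.
Step 2: smallest deg-1 vertex = 4, p_2 = 2. Add edge {2,4}. Now deg[4]=0, deg[2]=1.
Step 3: smallest deg-1 vertex = 2, p_3 = 7. Add edge {2,7}. Now deg[2]=0, deg[7]=2.
Step 4: smallest deg-1 vertex = 5, p_4 = 3. Add edge {3,5}. Now deg[5]=0, deg[3]=1.
Step 5: smallest deg-1 vertex = 3, p_5 = 7. Add edge {3,7}. Now deg[3]=0, deg[7]=1.
Final: two remaining deg-1 vertices are 6, 7. Add edge {6,7}.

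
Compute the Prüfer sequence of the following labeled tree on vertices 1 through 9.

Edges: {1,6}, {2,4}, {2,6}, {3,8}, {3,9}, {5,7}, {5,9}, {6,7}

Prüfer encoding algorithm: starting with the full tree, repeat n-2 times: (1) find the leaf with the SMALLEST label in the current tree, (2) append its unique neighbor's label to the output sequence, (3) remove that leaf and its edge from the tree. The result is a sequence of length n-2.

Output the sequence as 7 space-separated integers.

Step 1: leaves = {1,4,8}. Remove smallest leaf 1, emit neighbor 6.
Step 2: leaves = {4,8}. Remove smallest leaf 4, emit neighbor 2.
Step 3: leaves = {2,8}. Remove smallest leaf 2, emit neighbor 6.
Step 4: leaves = {6,8}. Remove smallest leaf 6, emit neighbor 7.
Step 5: leaves = {7,8}. Remove smallest leaf 7, emit neighbor 5.
Step 6: leaves = {5,8}. Remove smallest leaf 5, emit neighbor 9.
Step 7: leaves = {8,9}. Remove smallest leaf 8, emit neighbor 3.
Done: 2 vertices remain (3, 9). Sequence = [6 2 6 7 5 9 3]

Answer: 6 2 6 7 5 9 3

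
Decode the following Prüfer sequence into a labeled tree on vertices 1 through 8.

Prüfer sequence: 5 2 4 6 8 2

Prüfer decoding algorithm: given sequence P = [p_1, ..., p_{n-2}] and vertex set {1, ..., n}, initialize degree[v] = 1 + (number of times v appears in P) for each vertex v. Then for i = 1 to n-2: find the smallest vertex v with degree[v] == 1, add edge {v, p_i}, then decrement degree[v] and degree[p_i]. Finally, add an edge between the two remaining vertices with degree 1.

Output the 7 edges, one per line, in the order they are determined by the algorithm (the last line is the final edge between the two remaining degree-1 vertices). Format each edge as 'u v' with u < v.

Initial degrees: {1:1, 2:3, 3:1, 4:2, 5:2, 6:2, 7:1, 8:2}
Step 1: smallest deg-1 vertex = 1, p_1 = 5. Add edge {1,5}. Now deg[1]=0, deg[5]=1.
Step 2: smallest deg-1 vertex = 3, p_2 = 2. Add edge {2,3}. Now deg[3]=0, deg[2]=2.
Step 3: smallest deg-1 vertex = 5, p_3 = 4. Add edge {4,5}. Now deg[5]=0, deg[4]=1.
Step 4: smallest deg-1 vertex = 4, p_4 = 6. Add edge {4,6}. Now deg[4]=0, deg[6]=1.
Step 5: smallest deg-1 vertex = 6, p_5 = 8. Add edge {6,8}. Now deg[6]=0, deg[8]=1.
Step 6: smallest deg-1 vertex = 7, p_6 = 2. Add edge {2,7}. Now deg[7]=0, deg[2]=1.
Final: two remaining deg-1 vertices are 2, 8. Add edge {2,8}.

Answer: 1 5
2 3
4 5
4 6
6 8
2 7
2 8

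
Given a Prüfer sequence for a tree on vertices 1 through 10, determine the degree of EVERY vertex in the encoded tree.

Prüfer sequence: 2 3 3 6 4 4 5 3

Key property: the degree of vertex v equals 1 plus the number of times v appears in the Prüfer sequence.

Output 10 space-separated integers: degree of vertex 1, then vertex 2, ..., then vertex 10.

p_1 = 2: count[2] becomes 1
p_2 = 3: count[3] becomes 1
p_3 = 3: count[3] becomes 2
p_4 = 6: count[6] becomes 1
p_5 = 4: count[4] becomes 1
p_6 = 4: count[4] becomes 2
p_7 = 5: count[5] becomes 1
p_8 = 3: count[3] becomes 3
Degrees (1 + count): deg[1]=1+0=1, deg[2]=1+1=2, deg[3]=1+3=4, deg[4]=1+2=3, deg[5]=1+1=2, deg[6]=1+1=2, deg[7]=1+0=1, deg[8]=1+0=1, deg[9]=1+0=1, deg[10]=1+0=1

Answer: 1 2 4 3 2 2 1 1 1 1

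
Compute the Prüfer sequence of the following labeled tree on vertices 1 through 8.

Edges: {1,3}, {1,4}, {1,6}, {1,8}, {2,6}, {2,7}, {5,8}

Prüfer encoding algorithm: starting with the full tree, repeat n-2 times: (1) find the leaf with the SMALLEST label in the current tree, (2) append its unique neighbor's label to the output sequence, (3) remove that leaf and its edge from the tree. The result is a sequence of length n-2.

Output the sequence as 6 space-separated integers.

Step 1: leaves = {3,4,5,7}. Remove smallest leaf 3, emit neighbor 1.
Step 2: leaves = {4,5,7}. Remove smallest leaf 4, emit neighbor 1.
Step 3: leaves = {5,7}. Remove smallest leaf 5, emit neighbor 8.
Step 4: leaves = {7,8}. Remove smallest leaf 7, emit neighbor 2.
Step 5: leaves = {2,8}. Remove smallest leaf 2, emit neighbor 6.
Step 6: leaves = {6,8}. Remove smallest leaf 6, emit neighbor 1.
Done: 2 vertices remain (1, 8). Sequence = [1 1 8 2 6 1]

Answer: 1 1 8 2 6 1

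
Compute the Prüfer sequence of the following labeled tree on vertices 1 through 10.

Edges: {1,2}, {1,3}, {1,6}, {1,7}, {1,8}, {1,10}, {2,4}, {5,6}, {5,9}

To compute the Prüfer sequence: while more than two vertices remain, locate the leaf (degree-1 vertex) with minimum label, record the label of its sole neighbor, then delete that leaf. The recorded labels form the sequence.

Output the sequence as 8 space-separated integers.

Answer: 1 2 1 1 1 5 6 1

Derivation:
Step 1: leaves = {3,4,7,8,9,10}. Remove smallest leaf 3, emit neighbor 1.
Step 2: leaves = {4,7,8,9,10}. Remove smallest leaf 4, emit neighbor 2.
Step 3: leaves = {2,7,8,9,10}. Remove smallest leaf 2, emit neighbor 1.
Step 4: leaves = {7,8,9,10}. Remove smallest leaf 7, emit neighbor 1.
Step 5: leaves = {8,9,10}. Remove smallest leaf 8, emit neighbor 1.
Step 6: leaves = {9,10}. Remove smallest leaf 9, emit neighbor 5.
Step 7: leaves = {5,10}. Remove smallest leaf 5, emit neighbor 6.
Step 8: leaves = {6,10}. Remove smallest leaf 6, emit neighbor 1.
Done: 2 vertices remain (1, 10). Sequence = [1 2 1 1 1 5 6 1]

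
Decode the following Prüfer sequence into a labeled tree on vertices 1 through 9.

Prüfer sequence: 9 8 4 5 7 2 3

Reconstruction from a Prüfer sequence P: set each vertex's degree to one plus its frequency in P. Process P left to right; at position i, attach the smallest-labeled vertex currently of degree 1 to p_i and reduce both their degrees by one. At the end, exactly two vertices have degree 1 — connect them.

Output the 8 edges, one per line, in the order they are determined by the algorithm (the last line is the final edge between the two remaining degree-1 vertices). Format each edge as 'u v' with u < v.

Answer: 1 9
6 8
4 8
4 5
5 7
2 7
2 3
3 9

Derivation:
Initial degrees: {1:1, 2:2, 3:2, 4:2, 5:2, 6:1, 7:2, 8:2, 9:2}
Step 1: smallest deg-1 vertex = 1, p_1 = 9. Add edge {1,9}. Now deg[1]=0, deg[9]=1.
Step 2: smallest deg-1 vertex = 6, p_2 = 8. Add edge {6,8}. Now deg[6]=0, deg[8]=1.
Step 3: smallest deg-1 vertex = 8, p_3 = 4. Add edge {4,8}. Now deg[8]=0, deg[4]=1.
Step 4: smallest deg-1 vertex = 4, p_4 = 5. Add edge {4,5}. Now deg[4]=0, deg[5]=1.
Step 5: smallest deg-1 vertex = 5, p_5 = 7. Add edge {5,7}. Now deg[5]=0, deg[7]=1.
Step 6: smallest deg-1 vertex = 7, p_6 = 2. Add edge {2,7}. Now deg[7]=0, deg[2]=1.
Step 7: smallest deg-1 vertex = 2, p_7 = 3. Add edge {2,3}. Now deg[2]=0, deg[3]=1.
Final: two remaining deg-1 vertices are 3, 9. Add edge {3,9}.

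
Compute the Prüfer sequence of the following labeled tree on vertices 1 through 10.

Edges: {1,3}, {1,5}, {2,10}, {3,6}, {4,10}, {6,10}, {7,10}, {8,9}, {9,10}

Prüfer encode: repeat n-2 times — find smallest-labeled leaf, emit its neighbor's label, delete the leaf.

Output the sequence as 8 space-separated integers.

Step 1: leaves = {2,4,5,7,8}. Remove smallest leaf 2, emit neighbor 10.
Step 2: leaves = {4,5,7,8}. Remove smallest leaf 4, emit neighbor 10.
Step 3: leaves = {5,7,8}. Remove smallest leaf 5, emit neighbor 1.
Step 4: leaves = {1,7,8}. Remove smallest leaf 1, emit neighbor 3.
Step 5: leaves = {3,7,8}. Remove smallest leaf 3, emit neighbor 6.
Step 6: leaves = {6,7,8}. Remove smallest leaf 6, emit neighbor 10.
Step 7: leaves = {7,8}. Remove smallest leaf 7, emit neighbor 10.
Step 8: leaves = {8,10}. Remove smallest leaf 8, emit neighbor 9.
Done: 2 vertices remain (9, 10). Sequence = [10 10 1 3 6 10 10 9]

Answer: 10 10 1 3 6 10 10 9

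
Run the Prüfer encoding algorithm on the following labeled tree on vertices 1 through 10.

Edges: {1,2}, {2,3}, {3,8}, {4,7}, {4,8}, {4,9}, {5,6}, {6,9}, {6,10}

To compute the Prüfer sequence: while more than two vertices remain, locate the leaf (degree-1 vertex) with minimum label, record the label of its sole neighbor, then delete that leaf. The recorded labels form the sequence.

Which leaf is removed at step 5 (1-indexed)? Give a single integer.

Answer: 7

Derivation:
Step 1: current leaves = {1,5,7,10}. Remove leaf 1 (neighbor: 2).
Step 2: current leaves = {2,5,7,10}. Remove leaf 2 (neighbor: 3).
Step 3: current leaves = {3,5,7,10}. Remove leaf 3 (neighbor: 8).
Step 4: current leaves = {5,7,8,10}. Remove leaf 5 (neighbor: 6).
Step 5: current leaves = {7,8,10}. Remove leaf 7 (neighbor: 4).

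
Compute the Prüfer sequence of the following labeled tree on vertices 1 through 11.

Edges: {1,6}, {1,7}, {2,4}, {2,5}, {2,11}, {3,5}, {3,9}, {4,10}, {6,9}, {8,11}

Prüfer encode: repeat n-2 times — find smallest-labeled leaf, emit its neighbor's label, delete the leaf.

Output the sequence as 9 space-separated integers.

Answer: 1 6 9 11 3 5 2 4 2

Derivation:
Step 1: leaves = {7,8,10}. Remove smallest leaf 7, emit neighbor 1.
Step 2: leaves = {1,8,10}. Remove smallest leaf 1, emit neighbor 6.
Step 3: leaves = {6,8,10}. Remove smallest leaf 6, emit neighbor 9.
Step 4: leaves = {8,9,10}. Remove smallest leaf 8, emit neighbor 11.
Step 5: leaves = {9,10,11}. Remove smallest leaf 9, emit neighbor 3.
Step 6: leaves = {3,10,11}. Remove smallest leaf 3, emit neighbor 5.
Step 7: leaves = {5,10,11}. Remove smallest leaf 5, emit neighbor 2.
Step 8: leaves = {10,11}. Remove smallest leaf 10, emit neighbor 4.
Step 9: leaves = {4,11}. Remove smallest leaf 4, emit neighbor 2.
Done: 2 vertices remain (2, 11). Sequence = [1 6 9 11 3 5 2 4 2]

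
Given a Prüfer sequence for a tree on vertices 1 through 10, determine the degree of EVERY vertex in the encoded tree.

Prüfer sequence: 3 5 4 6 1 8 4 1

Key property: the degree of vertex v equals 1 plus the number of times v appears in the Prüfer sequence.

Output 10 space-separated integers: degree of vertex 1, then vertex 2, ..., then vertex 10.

Answer: 3 1 2 3 2 2 1 2 1 1

Derivation:
p_1 = 3: count[3] becomes 1
p_2 = 5: count[5] becomes 1
p_3 = 4: count[4] becomes 1
p_4 = 6: count[6] becomes 1
p_5 = 1: count[1] becomes 1
p_6 = 8: count[8] becomes 1
p_7 = 4: count[4] becomes 2
p_8 = 1: count[1] becomes 2
Degrees (1 + count): deg[1]=1+2=3, deg[2]=1+0=1, deg[3]=1+1=2, deg[4]=1+2=3, deg[5]=1+1=2, deg[6]=1+1=2, deg[7]=1+0=1, deg[8]=1+1=2, deg[9]=1+0=1, deg[10]=1+0=1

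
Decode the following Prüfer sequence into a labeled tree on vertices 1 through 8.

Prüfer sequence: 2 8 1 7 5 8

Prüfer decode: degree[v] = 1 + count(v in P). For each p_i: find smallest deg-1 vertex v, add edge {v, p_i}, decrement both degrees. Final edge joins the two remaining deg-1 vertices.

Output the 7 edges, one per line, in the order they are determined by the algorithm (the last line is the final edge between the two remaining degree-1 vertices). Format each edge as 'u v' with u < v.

Answer: 2 3
2 8
1 4
1 7
5 6
5 8
7 8

Derivation:
Initial degrees: {1:2, 2:2, 3:1, 4:1, 5:2, 6:1, 7:2, 8:3}
Step 1: smallest deg-1 vertex = 3, p_1 = 2. Add edge {2,3}. Now deg[3]=0, deg[2]=1.
Step 2: smallest deg-1 vertex = 2, p_2 = 8. Add edge {2,8}. Now deg[2]=0, deg[8]=2.
Step 3: smallest deg-1 vertex = 4, p_3 = 1. Add edge {1,4}. Now deg[4]=0, deg[1]=1.
Step 4: smallest deg-1 vertex = 1, p_4 = 7. Add edge {1,7}. Now deg[1]=0, deg[7]=1.
Step 5: smallest deg-1 vertex = 6, p_5 = 5. Add edge {5,6}. Now deg[6]=0, deg[5]=1.
Step 6: smallest deg-1 vertex = 5, p_6 = 8. Add edge {5,8}. Now deg[5]=0, deg[8]=1.
Final: two remaining deg-1 vertices are 7, 8. Add edge {7,8}.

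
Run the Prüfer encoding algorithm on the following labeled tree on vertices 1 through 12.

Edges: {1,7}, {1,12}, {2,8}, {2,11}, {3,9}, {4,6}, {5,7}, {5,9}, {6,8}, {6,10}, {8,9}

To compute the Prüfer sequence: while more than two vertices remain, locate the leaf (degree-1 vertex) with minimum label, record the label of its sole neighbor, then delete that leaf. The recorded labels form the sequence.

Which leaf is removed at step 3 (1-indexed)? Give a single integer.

Step 1: current leaves = {3,4,10,11,12}. Remove leaf 3 (neighbor: 9).
Step 2: current leaves = {4,10,11,12}. Remove leaf 4 (neighbor: 6).
Step 3: current leaves = {10,11,12}. Remove leaf 10 (neighbor: 6).

Answer: 10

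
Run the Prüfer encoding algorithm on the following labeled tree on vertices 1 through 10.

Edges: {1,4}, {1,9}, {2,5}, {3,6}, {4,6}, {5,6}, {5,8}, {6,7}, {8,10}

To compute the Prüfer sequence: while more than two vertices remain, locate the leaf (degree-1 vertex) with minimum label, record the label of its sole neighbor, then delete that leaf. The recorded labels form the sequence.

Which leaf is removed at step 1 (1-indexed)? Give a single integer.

Answer: 2

Derivation:
Step 1: current leaves = {2,3,7,9,10}. Remove leaf 2 (neighbor: 5).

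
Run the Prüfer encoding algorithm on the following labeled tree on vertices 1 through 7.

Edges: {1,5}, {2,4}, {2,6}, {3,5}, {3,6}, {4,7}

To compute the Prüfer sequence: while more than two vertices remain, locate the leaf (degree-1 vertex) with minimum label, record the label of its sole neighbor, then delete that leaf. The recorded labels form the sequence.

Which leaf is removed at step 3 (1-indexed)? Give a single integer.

Step 1: current leaves = {1,7}. Remove leaf 1 (neighbor: 5).
Step 2: current leaves = {5,7}. Remove leaf 5 (neighbor: 3).
Step 3: current leaves = {3,7}. Remove leaf 3 (neighbor: 6).

Answer: 3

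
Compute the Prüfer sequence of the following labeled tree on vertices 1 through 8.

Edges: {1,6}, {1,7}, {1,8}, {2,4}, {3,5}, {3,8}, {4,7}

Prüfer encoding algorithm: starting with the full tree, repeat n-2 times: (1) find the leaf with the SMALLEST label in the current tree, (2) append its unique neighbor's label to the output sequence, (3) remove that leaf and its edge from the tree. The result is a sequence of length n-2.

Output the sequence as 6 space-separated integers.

Answer: 4 7 3 8 1 1

Derivation:
Step 1: leaves = {2,5,6}. Remove smallest leaf 2, emit neighbor 4.
Step 2: leaves = {4,5,6}. Remove smallest leaf 4, emit neighbor 7.
Step 3: leaves = {5,6,7}. Remove smallest leaf 5, emit neighbor 3.
Step 4: leaves = {3,6,7}. Remove smallest leaf 3, emit neighbor 8.
Step 5: leaves = {6,7,8}. Remove smallest leaf 6, emit neighbor 1.
Step 6: leaves = {7,8}. Remove smallest leaf 7, emit neighbor 1.
Done: 2 vertices remain (1, 8). Sequence = [4 7 3 8 1 1]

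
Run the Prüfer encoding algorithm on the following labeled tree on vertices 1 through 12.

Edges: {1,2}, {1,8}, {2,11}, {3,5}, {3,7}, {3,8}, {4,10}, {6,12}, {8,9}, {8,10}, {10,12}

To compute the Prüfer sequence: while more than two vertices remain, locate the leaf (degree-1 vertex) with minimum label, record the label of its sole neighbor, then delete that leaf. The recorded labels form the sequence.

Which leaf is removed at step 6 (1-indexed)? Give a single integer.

Step 1: current leaves = {4,5,6,7,9,11}. Remove leaf 4 (neighbor: 10).
Step 2: current leaves = {5,6,7,9,11}. Remove leaf 5 (neighbor: 3).
Step 3: current leaves = {6,7,9,11}. Remove leaf 6 (neighbor: 12).
Step 4: current leaves = {7,9,11,12}. Remove leaf 7 (neighbor: 3).
Step 5: current leaves = {3,9,11,12}. Remove leaf 3 (neighbor: 8).
Step 6: current leaves = {9,11,12}. Remove leaf 9 (neighbor: 8).

Answer: 9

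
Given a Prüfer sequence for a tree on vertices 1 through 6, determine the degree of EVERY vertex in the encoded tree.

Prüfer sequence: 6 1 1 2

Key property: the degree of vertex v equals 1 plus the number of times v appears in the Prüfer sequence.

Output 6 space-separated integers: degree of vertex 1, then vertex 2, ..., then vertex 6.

Answer: 3 2 1 1 1 2

Derivation:
p_1 = 6: count[6] becomes 1
p_2 = 1: count[1] becomes 1
p_3 = 1: count[1] becomes 2
p_4 = 2: count[2] becomes 1
Degrees (1 + count): deg[1]=1+2=3, deg[2]=1+1=2, deg[3]=1+0=1, deg[4]=1+0=1, deg[5]=1+0=1, deg[6]=1+1=2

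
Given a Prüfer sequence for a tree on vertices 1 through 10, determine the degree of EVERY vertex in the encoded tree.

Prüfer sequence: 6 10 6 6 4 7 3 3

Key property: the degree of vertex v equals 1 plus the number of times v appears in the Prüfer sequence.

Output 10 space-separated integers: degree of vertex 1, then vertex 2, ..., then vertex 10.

p_1 = 6: count[6] becomes 1
p_2 = 10: count[10] becomes 1
p_3 = 6: count[6] becomes 2
p_4 = 6: count[6] becomes 3
p_5 = 4: count[4] becomes 1
p_6 = 7: count[7] becomes 1
p_7 = 3: count[3] becomes 1
p_8 = 3: count[3] becomes 2
Degrees (1 + count): deg[1]=1+0=1, deg[2]=1+0=1, deg[3]=1+2=3, deg[4]=1+1=2, deg[5]=1+0=1, deg[6]=1+3=4, deg[7]=1+1=2, deg[8]=1+0=1, deg[9]=1+0=1, deg[10]=1+1=2

Answer: 1 1 3 2 1 4 2 1 1 2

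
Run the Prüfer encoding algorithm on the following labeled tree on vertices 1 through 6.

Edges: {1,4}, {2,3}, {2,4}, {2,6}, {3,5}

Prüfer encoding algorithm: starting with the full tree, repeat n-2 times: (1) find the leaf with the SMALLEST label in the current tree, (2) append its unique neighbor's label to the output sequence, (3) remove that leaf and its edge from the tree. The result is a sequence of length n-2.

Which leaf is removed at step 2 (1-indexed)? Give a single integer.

Answer: 4

Derivation:
Step 1: current leaves = {1,5,6}. Remove leaf 1 (neighbor: 4).
Step 2: current leaves = {4,5,6}. Remove leaf 4 (neighbor: 2).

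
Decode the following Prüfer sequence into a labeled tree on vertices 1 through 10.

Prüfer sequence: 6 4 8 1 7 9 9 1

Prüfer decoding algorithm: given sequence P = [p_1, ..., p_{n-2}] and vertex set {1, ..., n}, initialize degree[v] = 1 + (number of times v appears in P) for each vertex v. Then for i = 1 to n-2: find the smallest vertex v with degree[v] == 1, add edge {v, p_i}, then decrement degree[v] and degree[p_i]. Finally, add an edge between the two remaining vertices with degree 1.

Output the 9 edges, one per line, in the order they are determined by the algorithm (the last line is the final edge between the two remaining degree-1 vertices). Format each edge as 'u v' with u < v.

Answer: 2 6
3 4
4 8
1 5
6 7
7 9
8 9
1 9
1 10

Derivation:
Initial degrees: {1:3, 2:1, 3:1, 4:2, 5:1, 6:2, 7:2, 8:2, 9:3, 10:1}
Step 1: smallest deg-1 vertex = 2, p_1 = 6. Add edge {2,6}. Now deg[2]=0, deg[6]=1.
Step 2: smallest deg-1 vertex = 3, p_2 = 4. Add edge {3,4}. Now deg[3]=0, deg[4]=1.
Step 3: smallest deg-1 vertex = 4, p_3 = 8. Add edge {4,8}. Now deg[4]=0, deg[8]=1.
Step 4: smallest deg-1 vertex = 5, p_4 = 1. Add edge {1,5}. Now deg[5]=0, deg[1]=2.
Step 5: smallest deg-1 vertex = 6, p_5 = 7. Add edge {6,7}. Now deg[6]=0, deg[7]=1.
Step 6: smallest deg-1 vertex = 7, p_6 = 9. Add edge {7,9}. Now deg[7]=0, deg[9]=2.
Step 7: smallest deg-1 vertex = 8, p_7 = 9. Add edge {8,9}. Now deg[8]=0, deg[9]=1.
Step 8: smallest deg-1 vertex = 9, p_8 = 1. Add edge {1,9}. Now deg[9]=0, deg[1]=1.
Final: two remaining deg-1 vertices are 1, 10. Add edge {1,10}.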